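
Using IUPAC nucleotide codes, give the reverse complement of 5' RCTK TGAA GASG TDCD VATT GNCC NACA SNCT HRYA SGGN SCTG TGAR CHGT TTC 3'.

5'-GAAACDGYTCACAGSNCCSTRYDAGNSTGTNGGNCAATBHGHACSTCTTCAMAGY-3'

Standard pairs A↔T, G↔C; ambiguity codes pair R↔Y, K↔M, S↔S, D↔H, V↔B, N↔N. Complement (YGAMACTTCTSCAHGHBTAACNGGNTGTSNGADYRTSCCNSGACACTYGDCAAAG), then reverse for 5'→3'.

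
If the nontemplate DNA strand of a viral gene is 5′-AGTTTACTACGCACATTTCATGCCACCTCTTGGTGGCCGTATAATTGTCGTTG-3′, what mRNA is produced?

mRNA has the coding-strand sequence with U in place of T.

5'-AGUUUACUACGCACAUUUCAUGCCACCUCUUGGUGGCCGUAUAAUUGUCGUUG-3'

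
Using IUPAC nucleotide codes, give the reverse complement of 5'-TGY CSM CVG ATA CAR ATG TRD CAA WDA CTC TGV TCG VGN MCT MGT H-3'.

5'-DACKAGKNCBCGABCAGAGTHWTTGHYACATYTGTATCBGKSGRCA-3'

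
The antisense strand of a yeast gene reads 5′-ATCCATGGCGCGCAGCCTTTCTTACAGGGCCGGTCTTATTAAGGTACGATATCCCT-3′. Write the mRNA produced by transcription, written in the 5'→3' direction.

RNA polymerase reads the template 3'→5' and synthesizes mRNA 5'→3' by base-pairing (A→U, T→A, G↔C). The complement of the template is TAGGTACCGCGCGTCGGAAAGAATGTCCCGGCCAGAATAATTCCATGCTATAGGGA; antiparallel, so 5'→3' the coding strand is AGGGATATCGTACCTTAATAAGACCGGCCCTGTAAGAAAGGCTGCGCGCCATGGAT. Replace T with U for the mRNA.

5'-AGGGAUAUCGUACCUUAAUAAGACCGGCCCUGUAAGAAAGGCUGCGCGCCAUGGAU-3'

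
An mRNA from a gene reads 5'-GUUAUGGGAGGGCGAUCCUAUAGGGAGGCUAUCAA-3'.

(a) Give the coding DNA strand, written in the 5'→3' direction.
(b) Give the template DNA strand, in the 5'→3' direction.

(a) 5'-GTTATGGGAGGGCGATCCTATAGGGAGGCTATCAA-3'
(b) 5'-TTGATAGCCTCCCTATAGGATCGCCCTCCCATAAC-3'

(a) The coding strand matches the mRNA with U→T.
(b) The template strand is the reverse complement of the coding strand.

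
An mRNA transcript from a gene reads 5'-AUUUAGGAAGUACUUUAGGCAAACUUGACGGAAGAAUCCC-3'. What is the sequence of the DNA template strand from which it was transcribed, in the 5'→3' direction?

5'-GGGATTCTTCCGTCAAGTTTGCCTAAAGTACTTCCTAAAT-3'

Replace U with T to get the coding DNA strand: ATTTAGGAAGTACTTTAGGCAAACTTGACGGAAGAATCCC. The template strand is its reverse complement (complement TAAATCCTTCATGAAATCCGTTTGAACTGCCTTCTTAGGG, then reverse).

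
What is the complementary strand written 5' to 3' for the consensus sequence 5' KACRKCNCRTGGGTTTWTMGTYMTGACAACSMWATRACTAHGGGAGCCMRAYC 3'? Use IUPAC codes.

5′-GRTYKGGCTCCCDTAGTYATWKSGTTGTCAKRACKAWAAACCCAYGNGMYGTM-3′

Standard pairs A↔T, G↔C; ambiguity codes pair R↔Y, M↔K, W↔W, S↔S, H↔D, N↔N. Complement (MTGYMGNGYACCCAAAWAKCARKACTGTTGSKWTAYTGATDCCCTCGGKYTRG), then reverse for 5'→3'.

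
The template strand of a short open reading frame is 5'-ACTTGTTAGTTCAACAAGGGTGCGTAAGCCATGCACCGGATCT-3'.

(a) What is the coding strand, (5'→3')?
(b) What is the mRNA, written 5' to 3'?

(a) 5′-AGATCCGGTGCATGGCTTACGCACCCTTGTTGAACTAACAAGT-3′
(b) 5'-AGAUCCGGUGCAUGGCUUACGCACCCUUGUUGAACUAACAAGU-3'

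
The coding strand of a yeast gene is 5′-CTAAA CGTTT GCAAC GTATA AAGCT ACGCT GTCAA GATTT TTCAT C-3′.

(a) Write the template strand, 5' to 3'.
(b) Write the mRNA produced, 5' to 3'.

(a) 5′-GATGAAAAATCTTGACAGCGTAGCTTTATACGTTGCAAACGTTTAG-3′
(b) 5'-CUAAACGUUUGCAACGUAUAAAGCUACGCUGUCAAGAUUUUUCAUC-3'

(a) The template strand is the reverse complement of the coding strand: complement GATTTGCAAACGTTGCATATTTCGATGCGACAGTTCTAAAAAGTAG, then reverse.
(b) mRNA matches the coding strand with T→U.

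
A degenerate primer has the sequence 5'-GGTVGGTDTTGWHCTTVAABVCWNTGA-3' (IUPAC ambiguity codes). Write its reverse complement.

5'-TCANWGBVTTBAAGDWCAAHACCBACC-3'

Standard pairs A↔T, G↔C; ambiguity codes pair W↔W, B↔V, D↔H, N↔N. Complement (CCABCCAHAACWDGAABTTVBGWNACT), then reverse for 5'→3'.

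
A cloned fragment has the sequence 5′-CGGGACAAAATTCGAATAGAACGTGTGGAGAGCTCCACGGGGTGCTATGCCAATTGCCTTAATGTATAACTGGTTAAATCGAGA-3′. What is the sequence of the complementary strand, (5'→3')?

Pairing A↔T and G↔C gives GCCCTGTTTTAAGCTTATCTTGCACACCTCTCGAGGTGCCCCACGATACGGTTAACGGAATTACATATTGACCAATTTAGCTCT, running 3'→5'. Reverse for the 5'→3' convention.

5'-TCTCGATTTAACCAGTTATACATTAAGGCAATTGGCATAGCACCCCGTGGAGCTCTCCACACGTTCTATTCGAATTTTGTCCCG-3'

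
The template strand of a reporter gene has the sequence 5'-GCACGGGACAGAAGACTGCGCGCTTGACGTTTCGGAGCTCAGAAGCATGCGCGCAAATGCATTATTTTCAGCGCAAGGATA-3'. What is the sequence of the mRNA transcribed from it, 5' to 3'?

5'-UAUCCUUGCGCUGAAAAUAAUGCAUUUGCGCGCAUGCUUCUGAGCUCCGAAACGUCAAGCGCGCAGUCUUCUGUCCCGUGC-3'

The mRNA has the sequence of the coding strand (reverse complement of the template) with T→U. Reverse complement of GCACGGGACAGAAGACTGCGCGCTTGACGTTTCGGAGCTCAGAAGCATGCGCGCAAATGCATTATTTTCAGCGCAAGGATA is TATCCTTGCGCTGAAAATAATGCATTTGCGCGCATGCTTCTGAGCTCCGAAACGTCAAGCGCGCAGTCTTCTGTCCCGTGC; then T→U.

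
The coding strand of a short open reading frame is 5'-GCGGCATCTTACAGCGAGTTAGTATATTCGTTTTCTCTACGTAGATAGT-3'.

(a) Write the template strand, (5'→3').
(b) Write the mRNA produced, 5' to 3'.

(a) The template strand is the reverse complement of the coding strand: complement CGCCGTAGAATGTCGCTCAATCATATAAGCAAAAGAGATGCATCTATCA, then reverse.
(b) mRNA matches the coding strand with T→U.

(a) 5′-ACTATCTACGTAGAGAAAACGAATATACTAACTCGCTGTAAGATGCCGC-3′
(b) 5'-GCGGCAUCUUACAGCGAGUUAGUAUAUUCGUUUUCUCUACGUAGAUAGU-3'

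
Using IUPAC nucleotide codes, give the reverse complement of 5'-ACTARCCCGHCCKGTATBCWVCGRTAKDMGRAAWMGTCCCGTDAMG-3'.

5′-CKTHACGGGACKWTTYCKHMTAYCGBWGVATACMGGDCGGGYTAGT-3′

Standard pairs A↔T, G↔C; ambiguity codes pair R↔Y, M↔K, W↔W, B↔V, D↔H. Complement (TGATYGGGCDGGMCATAVGWBGCYATMHKCYTTWKCAGGGCAHTKC), then reverse for 5'→3'.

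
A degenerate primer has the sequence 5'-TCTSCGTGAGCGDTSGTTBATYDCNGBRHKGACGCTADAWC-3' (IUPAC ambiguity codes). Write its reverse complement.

5′-GWTHTAGCGTCMDYVCNGHRATVAACSAHCGCTCACGSAGA-3′

Standard pairs A↔T, G↔C; ambiguity codes pair R↔Y, K↔M, W↔W, S↔S, B↔V, D↔H, N↔N. Complement (AGASGCACTCGCHASCAAVTARHGNCVYDMCTGCGATHTWG), then reverse for 5'→3'.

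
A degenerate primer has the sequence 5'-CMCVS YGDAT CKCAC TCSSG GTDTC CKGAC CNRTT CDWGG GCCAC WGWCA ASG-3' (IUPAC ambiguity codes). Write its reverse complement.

5'-CSTTGWCWGTGGCCCWHGAAYNGGTCMGGAHACCSSGAGTGMGATHCRSBGKG-3'

Standard pairs A↔T, G↔C; ambiguity codes pair R↔Y, M↔K, W↔W, S↔S, D↔H, V↔B, N↔N. Complement (GKGBSRCHTAGMGTGAGSSCCAHAGGMCTGGNYAAGHWCCCGGTGWCWGTTSC), then reverse for 5'→3'.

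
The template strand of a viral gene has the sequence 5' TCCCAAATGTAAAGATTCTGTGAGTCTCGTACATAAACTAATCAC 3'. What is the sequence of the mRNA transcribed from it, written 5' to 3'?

RNA polymerase reads the template 3'→5' and synthesizes mRNA 5'→3' by base-pairing (A→U, T→A, G↔C). The complement of the template is AGGGTTTACATTTCTAAGACACTCAGAGCATGTATTTGATTAGTG; antiparallel, so 5'→3' the coding strand is GTGATTAGTTTATGTACGAGACTCACAGAATCTTTACATTTGGGA. Replace T with U for the mRNA.

5'-GUGAUUAGUUUAUGUACGAGACUCACAGAAUCUUUACAUUUGGGA-3'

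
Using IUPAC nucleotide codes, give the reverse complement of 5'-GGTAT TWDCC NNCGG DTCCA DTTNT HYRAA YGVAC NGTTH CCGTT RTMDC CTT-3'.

Standard pairs A↔T, G↔C; ambiguity codes pair R↔Y, M↔K, W↔W, D↔H, V↔B, N↔N. Complement (CCATAAWHGGNNGCCHAGGTHAANADRYTTRCBTGNCAADGGCAAYAKHGGAA), then reverse for 5'→3'.

5'-AAGGHKAYAACGGDAACNGTBCRTTYRDANAAHTGGAHCCGNNGGHWAATACC-3'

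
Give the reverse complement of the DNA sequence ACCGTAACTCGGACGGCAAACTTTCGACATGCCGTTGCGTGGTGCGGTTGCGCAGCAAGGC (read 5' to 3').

Reading the sequence 3'→5' and pairing each base (A↔T, G↔C) gives the reverse complement directly.

5′-GCCTTGCTGCGCAACCGCACCACGCAACGGCATGTCGAAAGTTTGCCGTCCGAGTTACGGT-3′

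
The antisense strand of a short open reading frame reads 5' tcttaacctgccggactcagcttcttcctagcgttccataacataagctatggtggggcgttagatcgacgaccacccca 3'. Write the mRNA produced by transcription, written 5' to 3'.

RNA polymerase reads the template 3'→5' and synthesizes mRNA 5'→3' by base-pairing (A→U, T→A, G↔C). The complement of the template is AGAATTGGACGGCCTGAGTCGAAGAAGGATCGCAAGGTATTGTATTCGATACCACCCCGCAATCTAGCTGCTGGTGGGGT; antiparallel, so 5'→3' the coding strand is TGGGGTGGTCGTCGATCTAACGCCCCACCATAGCTTATGTTATGGAACGCTAGGAAGAAGCTGAGTCCGGCAGGTTAAGA. Replace T with U for the mRNA.

5′-UGGGGUGGUCGUCGAUCUAACGCCCCACCAUAGCUUAUGUUAUGGAACGCUAGGAAGAAGCUGAGUCCGGCAGGUUAAGA-3′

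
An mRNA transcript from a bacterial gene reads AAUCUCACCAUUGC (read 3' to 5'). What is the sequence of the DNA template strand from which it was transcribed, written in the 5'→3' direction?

Written 5'→3' the mRNA is CGUUACCACUCUAA, so the coding DNA strand is CGTTACCACTCTAA. The template is its reverse complement.

5'-TTAGAGTGGTAACG-3'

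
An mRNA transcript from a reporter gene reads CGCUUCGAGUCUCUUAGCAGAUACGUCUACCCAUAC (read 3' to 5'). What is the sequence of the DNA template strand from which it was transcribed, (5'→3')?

Written 5'→3' the mRNA is CAUACCCAUCUGCAUAGACGAUUCUCUGAGCUUCGC, so the coding DNA strand is CATACCCATCTGCATAGACGATTCTCTGAGCTTCGC. The template is its reverse complement.

5'-GCGAAGCTCAGAGAATCGTCTATGCAGATGGGTATG-3'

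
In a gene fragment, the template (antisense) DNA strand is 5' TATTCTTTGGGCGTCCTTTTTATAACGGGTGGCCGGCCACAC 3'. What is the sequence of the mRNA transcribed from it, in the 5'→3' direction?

5'-GUGUGGCCGGCCACCCGUUAUAAAAAGGACGCCCAAAGAAUA-3'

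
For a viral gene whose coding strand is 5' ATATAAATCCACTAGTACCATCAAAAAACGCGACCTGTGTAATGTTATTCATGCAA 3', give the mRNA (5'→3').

5'-AUAUAAAUCCACUAGUACCAUCAAAAAACGCGACCUGUGUAAUGUUAUUCAUGCAA-3'

The mRNA is synthesized from the template strand, so it matches the coding strand with T replaced by U.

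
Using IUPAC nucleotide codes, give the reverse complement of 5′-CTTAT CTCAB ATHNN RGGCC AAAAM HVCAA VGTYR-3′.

5′-YRACBTTGBDKTTTTGGCCYNNDATVTGAGATAAG-3′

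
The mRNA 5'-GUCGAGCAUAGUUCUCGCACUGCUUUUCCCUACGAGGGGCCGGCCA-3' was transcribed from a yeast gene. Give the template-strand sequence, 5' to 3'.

5'-TGGCCGGCCCCTCGTAGGGAAAAGCAGTGCGAGAACTATGCTCGAC-3'

Replace U with T to get the coding DNA strand: GTCGAGCATAGTTCTCGCACTGCTTTTCCCTACGAGGGGCCGGCCA. The template strand is its reverse complement (complement CAGCTCGTATCAAGAGCGTGACGAAAAGGGATGCTCCCCGGCCGGT, then reverse).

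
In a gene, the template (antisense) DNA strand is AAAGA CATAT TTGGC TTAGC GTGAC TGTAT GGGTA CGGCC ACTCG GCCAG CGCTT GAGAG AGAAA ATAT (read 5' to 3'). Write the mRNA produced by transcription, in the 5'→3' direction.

5'-AUAUUUUCUCUCUCAAGCGCUGGCCGAGUGGCCGUACCCAUACAGUCACGCUAAGCCAAAUAUGUCUUU-3'

RNA polymerase reads the template 3'→5' and synthesizes mRNA 5'→3' by base-pairing (A→U, T→A, G↔C). The complement of the template is TTTCTGTATAAACCGAATCGCACTGACATACCCATGCCGGTGAGCCGGTCGCGAACTCTCTCTTTTATA; antiparallel, so 5'→3' the coding strand is ATATTTTCTCTCTCAAGCGCTGGCCGAGTGGCCGTACCCATACAGTCACGCTAAGCCAAATATGTCTTT. Replace T with U for the mRNA.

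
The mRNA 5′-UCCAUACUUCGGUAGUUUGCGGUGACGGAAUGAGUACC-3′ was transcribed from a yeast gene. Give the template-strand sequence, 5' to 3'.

Replace U with T to get the coding DNA strand: TCCATACTTCGGTAGTTTGCGGTGACGGAATGAGTACC. The template strand is its reverse complement (complement AGGTATGAAGCCATCAAACGCCACTGCCTTACTCATGG, then reverse).

5'-GGTACTCATTCCGTCACCGCAAACTACCGAAGTATGGA-3'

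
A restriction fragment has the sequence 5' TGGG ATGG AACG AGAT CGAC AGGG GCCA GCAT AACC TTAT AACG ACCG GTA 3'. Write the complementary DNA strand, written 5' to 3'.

Pairing A↔T and G↔C gives ACCCTACCTTGCTCTAGCTGTCCCCGGTCGTATTGGAATATTGCTGGCCAT, running 3'→5'. Reverse for the 5'→3' convention.

5'-TACCGGTCGTTATAAGGTTATGCTGGCCCCTGTCGATCTCGTTCCATCCCA-3'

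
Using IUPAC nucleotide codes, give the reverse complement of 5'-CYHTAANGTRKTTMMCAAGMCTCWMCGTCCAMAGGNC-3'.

Standard pairs A↔T, G↔C; ambiguity codes pair R↔Y, M↔K, W↔W, H↔D, N↔N. Complement (GRDATTNCAYMAAKKGTTCKGAGWKGCAGGTKTCCNG), then reverse for 5'→3'.

5'-GNCCTKTGGACGKWGAGKCTTGKKAAMYACNTTADRG-3'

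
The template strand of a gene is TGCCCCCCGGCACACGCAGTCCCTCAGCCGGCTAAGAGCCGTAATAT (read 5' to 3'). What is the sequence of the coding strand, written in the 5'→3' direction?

5'-ATATTACGGCTCTTAGCCGGCTGAGGGACTGCGTGTGCCGGGGGGCA-3'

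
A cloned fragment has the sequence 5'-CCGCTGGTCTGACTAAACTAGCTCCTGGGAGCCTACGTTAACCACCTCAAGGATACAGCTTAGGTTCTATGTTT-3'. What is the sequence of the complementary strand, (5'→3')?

Pairing A↔T and G↔C gives GGCGACCAGACTGATTTGATCGAGGACCCTCGGATGCAATTGGTGGAGTTCCTATGTCGAATCCAAGATACAAA, running 3'→5'. Reverse for the 5'→3' convention.

5'-AAACATAGAACCTAAGCTGTATCCTTGAGGTGGTTAACGTAGGCTCCCAGGAGCTAGTTTAGTCAGACCAGCGG-3'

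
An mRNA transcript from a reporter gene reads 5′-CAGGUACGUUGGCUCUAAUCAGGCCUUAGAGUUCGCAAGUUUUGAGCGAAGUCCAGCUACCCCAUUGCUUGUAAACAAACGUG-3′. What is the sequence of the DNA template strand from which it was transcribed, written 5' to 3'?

5'-CACGTTTGTTTACAAGCAATGGGGTAGCTGGACTTCGCTCAAAACTTGCGAACTCTAAGGCCTGATTAGAGCCAACGTACCTG-3'

Replace U with T to get the coding DNA strand: CAGGTACGTTGGCTCTAATCAGGCCTTAGAGTTCGCAAGTTTTGAGCGAAGTCCAGCTACCCCATTGCTTGTAAACAAACGTG. The template strand is its reverse complement (complement GTCCATGCAACCGAGATTAGTCCGGAATCTCAAGCGTTCAAAACTCGCTTCAGGTCGATGGGGTAACGAACATTTGTTTGCAC, then reverse).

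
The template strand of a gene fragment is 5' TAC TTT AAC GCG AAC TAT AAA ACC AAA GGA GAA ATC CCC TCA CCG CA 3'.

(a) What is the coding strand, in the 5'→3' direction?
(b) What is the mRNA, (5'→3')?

(a) The coding strand is the reverse complement of the template: complement ATGAAATTGCGCTTGATATTTTGGTTTCCTCTTTAGGGGAGTGGCGT, then reverse.
(b) mRNA has the coding-strand sequence with T→U.

(a) 5'-TGCGGTGAGGGGATTTCTCCTTTGGTTTTATAGTTCGCGTTAAAGTA-3'
(b) 5′-UGCGGUGAGGGGAUUUCUCCUUUGGUUUUAUAGUUCGCGUUAAAGUA-3′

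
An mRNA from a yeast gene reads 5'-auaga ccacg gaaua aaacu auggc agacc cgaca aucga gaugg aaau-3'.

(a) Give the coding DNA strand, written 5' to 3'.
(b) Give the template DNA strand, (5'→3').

(a) The coding strand matches the mRNA with U→T.
(b) The template strand is the reverse complement of the coding strand.

(a) 5'-ATAGACCACGGAATAAAACTATGGCAGACCCGACAATCGAGATGGAAAT-3'
(b) 5′-ATTTCCATCTCGATTGTCGGGTCTGCCATAGTTTTATTCCGTGGTCTAT-3′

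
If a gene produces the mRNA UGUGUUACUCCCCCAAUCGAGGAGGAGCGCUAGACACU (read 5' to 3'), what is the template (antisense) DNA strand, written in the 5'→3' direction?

5'-AGTGTCTAGCGCTCCTCCTCGATTGGGGGAGTAACACA-3'

Replace U with T to get the coding DNA strand: TGTGTTACTCCCCCAATCGAGGAGGAGCGCTAGACACT. The template strand is its reverse complement (complement ACACAATGAGGGGGTTAGCTCCTCCTCGCGATCTGTGA, then reverse).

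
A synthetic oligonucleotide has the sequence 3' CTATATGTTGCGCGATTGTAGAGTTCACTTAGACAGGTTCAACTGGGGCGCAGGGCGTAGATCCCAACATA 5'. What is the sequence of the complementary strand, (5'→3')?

5'-GATATACAACGCGCTAACATCTCAAGTGAATCTGTCCAAGTTGACCCCGCGTCCCGCATCTAGGGTTGTAT-3'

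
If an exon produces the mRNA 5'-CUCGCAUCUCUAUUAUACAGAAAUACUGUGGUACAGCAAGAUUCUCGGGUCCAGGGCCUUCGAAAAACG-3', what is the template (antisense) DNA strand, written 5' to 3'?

Replace U with T to get the coding DNA strand: CTCGCATCTCTATTATACAGAAATACTGTGGTACAGCAAGATTCTCGGGTCCAGGGCCTTCGAAAAACG. The template strand is its reverse complement (complement GAGCGTAGAGATAATATGTCTTTATGACACCATGTCGTTCTAAGAGCCCAGGTCCCGGAAGCTTTTTGC, then reverse).

5'-CGTTTTTCGAAGGCCCTGGACCCGAGAATCTTGCTGTACCACAGTATTTCTGTATAATAGAGATGCGAG-3'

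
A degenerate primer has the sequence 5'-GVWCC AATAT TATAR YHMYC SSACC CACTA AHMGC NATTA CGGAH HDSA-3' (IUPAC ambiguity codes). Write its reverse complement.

5'-TSHDDTCCGTAATNGCKDTTAGTGGGTSSGRKDRYTATAATATTGGWBC-3'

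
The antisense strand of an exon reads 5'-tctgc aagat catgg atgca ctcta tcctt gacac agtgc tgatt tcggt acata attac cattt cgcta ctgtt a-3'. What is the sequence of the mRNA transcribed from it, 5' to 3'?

5'-UAACAGUAGCGAAAUGGUAAUUAUGUACCGAAAUCAGCACUGUGUCAAGGAUAGAGUGCAUCCAUGAUCUUGCAGA-3'

The mRNA has the sequence of the coding strand (reverse complement of the template) with T→U. Reverse complement of TCTGCAAGATCATGGATGCACTCTATCCTTGACACAGTGCTGATTTCGGTACATAATTACCATTTCGCTACTGTTA is TAACAGTAGCGAAATGGTAATTATGTACCGAAATCAGCACTGTGTCAAGGATAGAGTGCATCCATGATCTTGCAGA; then T→U.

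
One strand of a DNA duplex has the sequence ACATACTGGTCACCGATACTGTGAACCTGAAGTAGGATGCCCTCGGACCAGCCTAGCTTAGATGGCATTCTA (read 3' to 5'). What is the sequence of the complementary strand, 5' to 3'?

The strand is given 3'→5', so its complement runs 5'→3' in the same left-to-right order: pair each base A↔T, G↔C.

5'-TGTATGACCAGTGGCTATGACACTTGGACTTCATCCTACGGGAGCCTGGTCGGATCGAATCTACCGTAAGAT-3'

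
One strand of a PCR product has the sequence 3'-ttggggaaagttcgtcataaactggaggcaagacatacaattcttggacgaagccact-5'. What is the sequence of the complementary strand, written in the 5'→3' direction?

The strand is given 3'→5', so its complement runs 5'→3' in the same left-to-right order: pair each base A↔T, G↔C.

5'-AACCCCTTTCAAGCAGTATTTGACCTCCGTTCTGTATGTTAAGAACCTGCTTCGGTGA-3'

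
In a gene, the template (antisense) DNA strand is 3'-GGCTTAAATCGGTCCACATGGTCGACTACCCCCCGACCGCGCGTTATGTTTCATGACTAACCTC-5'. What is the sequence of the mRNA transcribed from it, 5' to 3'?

5'-CCGAAUUUAGCCAGGUGUACCAGCUGAUGGGGGGCUGGCGCGCAAUACAAAGUACUGAUUGGAG-3'

Reading the template 3'→5' as shown, RNA polymerase pairs each base (A→U, T→A, G↔C) to build mRNA 5'→3' directly.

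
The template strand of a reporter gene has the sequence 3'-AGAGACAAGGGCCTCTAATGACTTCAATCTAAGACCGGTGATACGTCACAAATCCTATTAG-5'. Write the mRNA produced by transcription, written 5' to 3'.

5'-UCUCUGUUCCCGGAGAUUACUGAAGUUAGAUUCUGGCCACUAUGCAGUGUUUAGGAUAAUC-3'

Reading the template 3'→5' as shown, RNA polymerase pairs each base (A→U, T→A, G↔C) to build mRNA 5'→3' directly.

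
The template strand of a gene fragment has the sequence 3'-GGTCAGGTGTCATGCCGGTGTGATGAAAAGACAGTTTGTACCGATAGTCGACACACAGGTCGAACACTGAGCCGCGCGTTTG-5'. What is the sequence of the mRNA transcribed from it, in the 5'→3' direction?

5′-CCAGUCCACAGUACGGCCACACUACUUUUCUGUCAAACAUGGCUAUCAGCUGUGUGUCCAGCUUGUGACUCGGCGCGCAAAC-3′

Reading the template 3'→5' as shown, RNA polymerase pairs each base (A→U, T→A, G↔C) to build mRNA 5'→3' directly.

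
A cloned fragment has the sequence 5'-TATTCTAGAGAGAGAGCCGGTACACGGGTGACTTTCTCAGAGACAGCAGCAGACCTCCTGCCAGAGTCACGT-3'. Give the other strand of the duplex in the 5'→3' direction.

Pairing A↔T and G↔C gives ATAAGATCTCTCTCTCGGCCATGTGCCCACTGAAAGAGTCTCTGTCGTCGTCTGGAGGACGGTCTCAGTGCA, running 3'→5'. Reverse for the 5'→3' convention.

5'-ACGTGACTCTGGCAGGAGGTCTGCTGCTGTCTCTGAGAAAGTCACCCGTGTACCGGCTCTCTCTCTAGAATA-3'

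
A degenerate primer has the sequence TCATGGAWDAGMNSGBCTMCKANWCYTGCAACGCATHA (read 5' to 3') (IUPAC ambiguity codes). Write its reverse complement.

5′-TDATGCGTTGCARGWNTMGKAGVCSNKCTHWTCCATGA-3′

Standard pairs A↔T, G↔C; ambiguity codes pair Y↔R, M↔K, W↔W, S↔S, B↔V, D↔H, N↔N. Complement (AGTACCTWHTCKNSCVGAKGMTNWGRACGTTGCGTADT), then reverse for 5'→3'.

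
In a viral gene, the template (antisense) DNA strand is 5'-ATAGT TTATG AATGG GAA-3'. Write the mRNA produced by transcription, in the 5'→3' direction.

The mRNA has the sequence of the coding strand (reverse complement of the template) with T→U. Reverse complement of ATAGTTTATGAATGGGAA is TTCCCATTCATAAACTAT; then T→U.

5′-UUCCCAUUCAUAAACUAU-3′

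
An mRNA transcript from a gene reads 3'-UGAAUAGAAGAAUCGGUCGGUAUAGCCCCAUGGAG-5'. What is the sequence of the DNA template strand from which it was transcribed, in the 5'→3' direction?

Written 5'→3' the mRNA is GAGGUACCCCGAUAUGGCUGGCUAAGAAGAUAAGU, so the coding DNA strand is GAGGTACCCCGATATGGCTGGCTAAGAAGATAAGT. The template is its reverse complement.

5′-ACTTATCTTCTTAGCCAGCCATATCGGGGTACCTC-3′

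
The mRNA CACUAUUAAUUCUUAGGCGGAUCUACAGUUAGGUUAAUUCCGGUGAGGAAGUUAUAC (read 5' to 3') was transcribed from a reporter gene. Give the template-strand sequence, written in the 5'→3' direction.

Replace U with T to get the coding DNA strand: CACTATTAATTCTTAGGCGGATCTACAGTTAGGTTAATTCCGGTGAGGAAGTTATAC. The template strand is its reverse complement (complement GTGATAATTAAGAATCCGCCTAGATGTCAATCCAATTAAGGCCACTCCTTCAATATG, then reverse).

5'-GTATAACTTCCTCACCGGAATTAACCTAACTGTAGATCCGCCTAAGAATTAATAGTG-3'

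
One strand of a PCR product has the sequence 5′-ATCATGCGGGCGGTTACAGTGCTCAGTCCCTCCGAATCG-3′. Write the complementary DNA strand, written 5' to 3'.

Pairing A↔T and G↔C gives TAGTACGCCCGCCAATGTCACGAGTCAGGGAGGCTTAGC, running 3'→5'. Reverse for the 5'→3' convention.

5′-CGATTCGGAGGGACTGAGCACTGTAACCGCCCGCATGAT-3′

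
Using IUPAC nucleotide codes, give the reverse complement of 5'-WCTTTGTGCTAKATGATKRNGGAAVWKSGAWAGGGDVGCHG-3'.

5'-CDGCBHCCCTWTCSMWBTTCCNYMATCATMTAGCACAAAGW-3'

Standard pairs A↔T, G↔C; ambiguity codes pair R↔Y, K↔M, W↔W, S↔S, D↔H, V↔B, N↔N. Complement (WGAAACACGATMTACTAMYNCCTTBWMSCTWTCCCHBCGDC), then reverse for 5'→3'.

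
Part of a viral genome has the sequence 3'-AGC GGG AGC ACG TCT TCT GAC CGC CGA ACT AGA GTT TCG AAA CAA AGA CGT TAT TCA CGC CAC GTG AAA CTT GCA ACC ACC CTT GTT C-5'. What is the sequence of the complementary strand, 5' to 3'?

The strand is given 3'→5', so its complement runs 5'→3' in the same left-to-right order: pair each base A↔T, G↔C.

5'-TCGCCCTCGTGCAGAAGACTGGCGGCTTGATCTCAAAGCTTTGTTTCTGCAATAAGTGCGGTGCACTTTGAACGTTGGTGGGAACAAG-3'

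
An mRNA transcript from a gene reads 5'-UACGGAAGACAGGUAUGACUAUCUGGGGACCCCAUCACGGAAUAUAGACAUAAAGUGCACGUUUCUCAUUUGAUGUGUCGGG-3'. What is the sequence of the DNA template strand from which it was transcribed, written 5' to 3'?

5'-CCCGACACATCAAATGAGAAACGTGCACTTTATGTCTATATTCCGTGATGGGGTCCCCAGATAGTCATACCTGTCTTCCGTA-3'

Replace U with T to get the coding DNA strand: TACGGAAGACAGGTATGACTATCTGGGGACCCCATCACGGAATATAGACATAAAGTGCACGTTTCTCATTTGATGTGTCGGG. The template strand is its reverse complement (complement ATGCCTTCTGTCCATACTGATAGACCCCTGGGGTAGTGCCTTATATCTGTATTTCACGTGCAAAGAGTAAACTACACAGCCC, then reverse).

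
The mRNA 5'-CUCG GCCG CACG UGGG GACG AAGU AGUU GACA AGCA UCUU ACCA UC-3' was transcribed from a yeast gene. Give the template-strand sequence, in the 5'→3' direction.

5'-GATGGTAAGATGCTTGTCAACTACTTCGTCCCCACGTGCGGCCGAG-3'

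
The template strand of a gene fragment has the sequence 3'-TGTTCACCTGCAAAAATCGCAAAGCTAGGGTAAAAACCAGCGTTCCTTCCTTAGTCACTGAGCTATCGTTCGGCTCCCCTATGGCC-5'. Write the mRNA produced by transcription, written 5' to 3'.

5'-ACAAGUGGACGUUUUUAGCGUUUCGAUCCCAUUUUUGGUCGCAAGGAAGGAAUCAGUGACUCGAUAGCAAGCCGAGGGGAUACCGG-3'

Reading the template 3'→5' as shown, RNA polymerase pairs each base (A→U, T→A, G↔C) to build mRNA 5'→3' directly.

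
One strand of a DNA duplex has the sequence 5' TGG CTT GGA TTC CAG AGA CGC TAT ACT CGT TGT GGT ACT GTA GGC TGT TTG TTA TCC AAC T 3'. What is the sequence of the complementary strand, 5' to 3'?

5'-AGTTGGATAACAAACAGCCTACAGTACCACAACGAGTATAGCGTCTCTGGAATCCAAGCCA-3'

Pairing A↔T and G↔C gives ACCGAACCTAAGGTCTCTGCGATATGAGCAACACCATGACATCCGACAAACAATAGGTTGA, running 3'→5'. Reverse for the 5'→3' convention.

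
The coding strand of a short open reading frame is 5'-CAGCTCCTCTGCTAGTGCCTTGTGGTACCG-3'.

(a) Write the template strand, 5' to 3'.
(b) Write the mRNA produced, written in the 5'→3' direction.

(a) The template strand is the reverse complement of the coding strand: complement GTCGAGGAGACGATCACGGAACACCATGGC, then reverse.
(b) mRNA matches the coding strand with T→U.

(a) 5'-CGGTACCACAAGGCACTAGCAGAGGAGCTG-3'
(b) 5'-CAGCUCCUCUGCUAGUGCCUUGUGGUACCG-3'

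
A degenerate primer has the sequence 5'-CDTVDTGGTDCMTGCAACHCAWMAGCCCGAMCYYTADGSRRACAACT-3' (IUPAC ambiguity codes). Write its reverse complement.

5′-AGTTGTYYSCHTARRGKTCGGGCTKWTGDGTTGCAKGHACCAHBAHG-3′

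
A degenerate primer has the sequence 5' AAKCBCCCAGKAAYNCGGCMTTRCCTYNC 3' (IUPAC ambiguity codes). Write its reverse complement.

5'-GNRAGGYAAKGCCGNRTTMCTGGGVGMTT-3'

Standard pairs A↔T, G↔C; ambiguity codes pair R↔Y, M↔K, B↔V, N↔N. Complement (TTMGVGGGTCMTTRNGCCGKAAYGGARNG), then reverse for 5'→3'.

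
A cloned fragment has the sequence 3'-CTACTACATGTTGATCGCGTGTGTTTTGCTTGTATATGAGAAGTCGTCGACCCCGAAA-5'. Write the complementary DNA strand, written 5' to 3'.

The strand is given 3'→5', so its complement runs 5'→3' in the same left-to-right order: pair each base A↔T, G↔C.

5'-GATGATGTACAACTAGCGCACACAAAACGAACATATACTCTTCAGCAGCTGGGGCTTT-3'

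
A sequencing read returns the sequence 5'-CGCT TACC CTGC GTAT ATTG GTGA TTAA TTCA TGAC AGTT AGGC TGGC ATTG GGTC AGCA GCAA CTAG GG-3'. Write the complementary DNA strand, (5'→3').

5′-CCCTAGTTGCTGCTGACCCAATGCCAGCCTAACTGTCATGAATTAATCACCAATATACGCAGGGTAAGCG-3′

The complement of CGCTTACCCTGCGTATATTGGTGATTAATTCATGACAGTTAGGCTGGCATTGGGTCAGCAGCAACTAGGG is GCGAATGGGACGCATATAACCACTAATTAAGTACTGTCAATCCGACCGTAACCCAGTCGTCGTTGATCCC (A↔T, G↔C). DNA strands are antiparallel, so the complementary strand runs 3'→5'; reversing gives the 5'→3' form.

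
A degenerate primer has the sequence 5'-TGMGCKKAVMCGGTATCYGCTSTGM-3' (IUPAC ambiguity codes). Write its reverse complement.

Standard pairs A↔T, G↔C; ambiguity codes pair Y↔R, M↔K, S↔S, V↔B. Complement (ACKCGMMTBKGCCATAGRCGASACK), then reverse for 5'→3'.

5'-KCASAGCRGATACCGKBTMMGCKCA-3'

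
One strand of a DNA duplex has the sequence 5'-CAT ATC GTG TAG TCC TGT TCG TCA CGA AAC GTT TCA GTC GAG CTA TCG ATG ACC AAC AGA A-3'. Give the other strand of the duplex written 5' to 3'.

Pairing A↔T and G↔C gives GTATAGCACATCAGGACAAGCAGTGCTTTGCAAAGTCAGCTCGATAGCTACTGGTTGTCTT, running 3'→5'. Reverse for the 5'→3' convention.

5'-TTCTGTTGGTCATCGATAGCTCGACTGAAACGTTTCGTGACGAACAGGACTACACGATATG-3'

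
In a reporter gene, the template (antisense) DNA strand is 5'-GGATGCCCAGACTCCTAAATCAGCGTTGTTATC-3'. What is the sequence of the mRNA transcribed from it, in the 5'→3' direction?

5'-GAUAACAACGCUGAUUUAGGAGUCUGGGCAUCC-3'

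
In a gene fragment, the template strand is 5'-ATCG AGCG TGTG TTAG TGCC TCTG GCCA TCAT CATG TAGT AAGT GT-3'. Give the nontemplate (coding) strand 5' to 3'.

The coding strand is complementary and antiparallel to the template: take the complement (A↔T, G↔C) and reverse.

5'-ACACTTACTACATGATGATGGCCAGAGGCACTAACACACGCTCGAT-3'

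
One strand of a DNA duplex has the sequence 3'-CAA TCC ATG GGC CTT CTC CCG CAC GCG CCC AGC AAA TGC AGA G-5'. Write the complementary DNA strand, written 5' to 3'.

The strand is given 3'→5', so its complement runs 5'→3' in the same left-to-right order: pair each base A↔T, G↔C.

5'-GTTAGGTACCCGGAAGAGGGCGTGCGCGGGTCGTTTACGTCTC-3'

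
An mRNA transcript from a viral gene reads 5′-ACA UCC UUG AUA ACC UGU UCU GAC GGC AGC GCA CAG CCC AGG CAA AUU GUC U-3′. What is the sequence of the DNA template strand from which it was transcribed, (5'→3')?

5'-AGACAATTTGCCTGGGCTGTGCGCTGCCGTCAGAACAGGTTATCAAGGATGT-3'

Replace U with T to get the coding DNA strand: ACATCCTTGATAACCTGTTCTGACGGCAGCGCACAGCCCAGGCAAATTGTCT. The template strand is its reverse complement (complement TGTAGGAACTATTGGACAAGACTGCCGTCGCGTGTCGGGTCCGTTTAACAGA, then reverse).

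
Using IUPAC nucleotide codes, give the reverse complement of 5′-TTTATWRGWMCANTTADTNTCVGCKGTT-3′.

5'-AACMGCBGANAHTAANTGKWCYWATAAA-3'

Standard pairs A↔T, G↔C; ambiguity codes pair R↔Y, M↔K, W↔W, D↔H, V↔B, N↔N. Complement (AAATAWYCWKGTNAATHANAGBCGMCAA), then reverse for 5'→3'.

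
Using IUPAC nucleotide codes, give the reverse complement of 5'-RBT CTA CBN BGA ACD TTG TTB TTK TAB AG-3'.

5'-CTVTAMAAVAACAAHGTTCVNVGTAGAVY-3'

Standard pairs A↔T, G↔C; ambiguity codes pair R↔Y, K↔M, B↔V, D↔H, N↔N. Complement (YVAGATGVNVCTTGHAACAAVAAMATVTC), then reverse for 5'→3'.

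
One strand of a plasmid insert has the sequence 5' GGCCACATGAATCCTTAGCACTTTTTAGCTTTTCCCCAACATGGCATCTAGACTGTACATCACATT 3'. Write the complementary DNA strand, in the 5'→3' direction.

5'-AATGTGATGTACAGTCTAGATGCCATGTTGGGGAAAAGCTAAAAAGTGCTAAGGATTCATGTGGCC-3'

The complement of GGCCACATGAATCCTTAGCACTTTTTAGCTTTTCCCCAACATGGCATCTAGACTGTACATCACATT is CCGGTGTACTTAGGAATCGTGAAAAATCGAAAAGGGGTTGTACCGTAGATCTGACATGTAGTGTAA (A↔T, G↔C). DNA strands are antiparallel, so the complementary strand runs 3'→5'; reversing gives the 5'→3' form.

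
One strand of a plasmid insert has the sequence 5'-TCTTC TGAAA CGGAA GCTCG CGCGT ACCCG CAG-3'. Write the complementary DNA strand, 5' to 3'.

5′-CTGCGGGTACGCGCGAGCTTCCGTTTCAGAAGA-3′

Pairing A↔T and G↔C gives AGAAGACTTTGCCTTCGAGCGCGCATGGGCGTC, running 3'→5'. Reverse for the 5'→3' convention.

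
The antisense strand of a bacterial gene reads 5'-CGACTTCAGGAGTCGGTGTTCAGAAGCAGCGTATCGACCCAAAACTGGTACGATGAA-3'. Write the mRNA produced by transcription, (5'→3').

RNA polymerase reads the template 3'→5' and synthesizes mRNA 5'→3' by base-pairing (A→U, T→A, G↔C). The complement of the template is GCTGAAGTCCTCAGCCACAAGTCTTCGTCGCATAGCTGGGTTTTGACCATGCTACTT; antiparallel, so 5'→3' the coding strand is TTCATCGTACCAGTTTTGGGTCGATACGCTGCTTCTGAACACCGACTCCTGAAGTCG. Replace T with U for the mRNA.

5'-UUCAUCGUACCAGUUUUGGGUCGAUACGCUGCUUCUGAACACCGACUCCUGAAGUCG-3'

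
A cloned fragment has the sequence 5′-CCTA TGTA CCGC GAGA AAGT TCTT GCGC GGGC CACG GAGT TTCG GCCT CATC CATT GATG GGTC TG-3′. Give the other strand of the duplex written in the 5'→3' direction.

5'-CAGACCCATCAATGGATGAGGCCGAAACTCCGTGGCCCGCGCAAGAACTTTCTCGCGGTACATAGG-3'

Pairing A↔T and G↔C gives GGATACATGGCGCTCTTTCAAGAACGCGCCCGGTGCCTCAAAGCCGGAGTAGGTAACTACCCAGAC, running 3'→5'. Reverse for the 5'→3' convention.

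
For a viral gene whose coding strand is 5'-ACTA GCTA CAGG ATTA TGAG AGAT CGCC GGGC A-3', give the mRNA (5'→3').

5'-ACUAGCUACAGGAUUAUGAGAGAUCGCCGGGCA-3'

The mRNA is synthesized from the template strand, so it matches the coding strand with T replaced by U.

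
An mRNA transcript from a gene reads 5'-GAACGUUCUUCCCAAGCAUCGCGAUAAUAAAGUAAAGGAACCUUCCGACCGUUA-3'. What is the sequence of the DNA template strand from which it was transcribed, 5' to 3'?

Replace U with T to get the coding DNA strand: GAACGTTCTTCCCAAGCATCGCGATAATAAAGTAAAGGAACCTTCCGACCGTTA. The template strand is its reverse complement (complement CTTGCAAGAAGGGTTCGTAGCGCTATTATTTCATTTCCTTGGAAGGCTGGCAAT, then reverse).

5'-TAACGGTCGGAAGGTTCCTTTACTTTATTATCGCGATGCTTGGGAAGAACGTTC-3'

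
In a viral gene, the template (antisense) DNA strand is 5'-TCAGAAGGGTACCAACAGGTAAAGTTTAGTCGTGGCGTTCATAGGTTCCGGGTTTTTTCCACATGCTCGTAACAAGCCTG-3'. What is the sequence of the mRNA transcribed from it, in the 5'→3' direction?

The mRNA has the sequence of the coding strand (reverse complement of the template) with T→U. Reverse complement of TCAGAAGGGTACCAACAGGTAAAGTTTAGTCGTGGCGTTCATAGGTTCCGGGTTTTTTCCACATGCTCGTAACAAGCCTG is CAGGCTTGTTACGAGCATGTGGAAAAAACCCGGAACCTATGAACGCCACGACTAAACTTTACCTGTTGGTACCCTTCTGA; then T→U.

5'-CAGGCUUGUUACGAGCAUGUGGAAAAAACCCGGAACCUAUGAACGCCACGACUAAACUUUACCUGUUGGUACCCUUCUGA-3'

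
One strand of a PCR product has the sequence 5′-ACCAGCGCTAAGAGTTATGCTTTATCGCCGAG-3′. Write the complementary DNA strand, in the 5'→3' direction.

5'-CTCGGCGATAAAGCATAACTCTTAGCGCTGGT-3'

The complement of ACCAGCGCTAAGAGTTATGCTTTATCGCCGAG is TGGTCGCGATTCTCAATACGAAATAGCGGCTC (A↔T, G↔C). DNA strands are antiparallel, so the complementary strand runs 3'→5'; reversing gives the 5'→3' form.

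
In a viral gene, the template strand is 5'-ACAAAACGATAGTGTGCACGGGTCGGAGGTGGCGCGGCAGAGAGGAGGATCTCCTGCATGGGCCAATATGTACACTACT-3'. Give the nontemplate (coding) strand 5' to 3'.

The coding strand is complementary and antiparallel to the template: take the complement (A↔T, G↔C) and reverse.

5'-AGTAGTGTACATATTGGCCCATGCAGGAGATCCTCCTCTCTGCCGCGCCACCTCCGACCCGTGCACACTATCGTTTTGT-3'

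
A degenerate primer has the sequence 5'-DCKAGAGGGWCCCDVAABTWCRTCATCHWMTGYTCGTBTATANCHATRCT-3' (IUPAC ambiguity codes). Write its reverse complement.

5'-AGYATDGNTATAVACGARCAKWDGATGAYGWAVTTBHGGGWCCCTCTMGH-3'

Standard pairs A↔T, G↔C; ambiguity codes pair R↔Y, M↔K, W↔W, B↔V, D↔H, N↔N. Complement (HGMTCTCCCWGGGHBTTVAWGYAGTAGDWKACRAGCAVATATNGDTAYGA), then reverse for 5'→3'.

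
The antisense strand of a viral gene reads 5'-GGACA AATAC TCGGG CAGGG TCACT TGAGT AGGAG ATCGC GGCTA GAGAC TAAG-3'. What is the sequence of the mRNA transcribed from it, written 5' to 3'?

RNA polymerase reads the template 3'→5' and synthesizes mRNA 5'→3' by base-pairing (A→U, T→A, G↔C). The complement of the template is CCTGTTTATGAGCCCGTCCCAGTGAACTCATCCTCTAGCGCCGATCTCTGATTC; antiparallel, so 5'→3' the coding strand is CTTAGTCTCTAGCCGCGATCTCCTACTCAAGTGACCCTGCCCGAGTATTTGTCC. Replace T with U for the mRNA.

5'-CUUAGUCUCUAGCCGCGAUCUCCUACUCAAGUGACCCUGCCCGAGUAUUUGUCC-3'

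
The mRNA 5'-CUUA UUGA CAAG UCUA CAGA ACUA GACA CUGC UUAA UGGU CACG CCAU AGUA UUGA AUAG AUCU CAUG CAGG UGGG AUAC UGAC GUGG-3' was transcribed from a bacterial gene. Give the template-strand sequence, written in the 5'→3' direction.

5′-CCACGTCAGTATCCCACCTGCATGAGATCTATTCAATACTATGGCGTGACCATTAAGCAGTGTCTAGTTCTGTAGACTTGTCAATAAG-3′

Replace U with T to get the coding DNA strand: CTTATTGACAAGTCTACAGAACTAGACACTGCTTAATGGTCACGCCATAGTATTGAATAGATCTCATGCAGGTGGGATACTGACGTGG. The template strand is its reverse complement (complement GAATAACTGTTCAGATGTCTTGATCTGTGACGAATTACCAGTGCGGTATCATAACTTATCTAGAGTACGTCCACCCTATGACTGCACC, then reverse).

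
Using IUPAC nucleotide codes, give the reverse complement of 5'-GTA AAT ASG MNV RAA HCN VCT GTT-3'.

5'-AACAGBNGDTTYBNKCSTATTTAC-3'

Standard pairs A↔T, G↔C; ambiguity codes pair R↔Y, M↔K, S↔S, H↔D, V↔B, N↔N. Complement (CATTTATSCKNBYTTDGNBGACAA), then reverse for 5'→3'.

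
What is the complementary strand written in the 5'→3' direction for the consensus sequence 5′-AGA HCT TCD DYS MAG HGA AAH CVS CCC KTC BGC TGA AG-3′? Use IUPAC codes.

5'-CTTCAGCVGAMGGGSBGDTTTCDCTKSRHHGAAGDTCT-3'

Standard pairs A↔T, G↔C; ambiguity codes pair Y↔R, M↔K, S↔S, B↔V, D↔H. Complement (TCTDGAAGHHRSKTCDCTTTDGBSGGGMAGVCGACTTC), then reverse for 5'→3'.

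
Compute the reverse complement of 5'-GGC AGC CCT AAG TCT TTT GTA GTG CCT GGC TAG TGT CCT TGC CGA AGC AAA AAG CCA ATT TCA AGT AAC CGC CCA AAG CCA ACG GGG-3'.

Complement each base (A↔T, G↔C): CCGTCGGGATTCAGAAAACATCACGGACCGATCACAGGAACGGCTTCGTTTTTCGGTTAAAGTTCATTGGCGGGTTTCGGTTGCCCC. Then reverse.

5'-CCCCGTTGGCTTTGGGCGGTTACTTGAAATTGGCTTTTTGCTTCGGCAAGGACACTAGCCAGGCACTACAAAAGACTTAGGGCTGCC-3'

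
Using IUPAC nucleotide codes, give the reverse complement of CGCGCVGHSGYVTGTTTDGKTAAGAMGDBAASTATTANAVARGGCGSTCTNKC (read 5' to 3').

5'-GMNAGASCGCCYTBTNTAATASTTVHCKTCTTAMCHAAACABRCSDCBGCGCG-3'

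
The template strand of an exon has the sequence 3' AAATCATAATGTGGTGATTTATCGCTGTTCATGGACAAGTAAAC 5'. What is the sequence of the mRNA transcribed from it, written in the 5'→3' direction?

5′-UUUAGUAUUACACCACUAAAUAGCGACAAGUACCUGUUCAUUUG-3′

Reading the template 3'→5' as shown, RNA polymerase pairs each base (A→U, T→A, G↔C) to build mRNA 5'→3' directly.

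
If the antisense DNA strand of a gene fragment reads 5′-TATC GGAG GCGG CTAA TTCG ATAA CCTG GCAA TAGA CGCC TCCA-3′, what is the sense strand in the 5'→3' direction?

The coding strand is complementary and antiparallel to the template: take the complement (A↔T, G↔C) and reverse.

5'-TGGAGGCGTCTATTGCCAGGTTATCGAATTAGCCGCCTCCGATA-3'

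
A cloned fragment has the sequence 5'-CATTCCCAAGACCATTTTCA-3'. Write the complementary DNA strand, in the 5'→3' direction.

The complement of CATTCCCAAGACCATTTTCA is GTAAGGGTTCTGGTAAAAGT (A↔T, G↔C). DNA strands are antiparallel, so the complementary strand runs 3'→5'; reversing gives the 5'→3' form.

5'-TGAAAATGGTCTTGGGAATG-3'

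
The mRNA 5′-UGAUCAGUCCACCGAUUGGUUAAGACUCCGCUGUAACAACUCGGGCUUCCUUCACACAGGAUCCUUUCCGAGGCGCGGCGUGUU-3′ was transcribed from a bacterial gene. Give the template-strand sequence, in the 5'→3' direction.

5′-AACACGCCGCGCCTCGGAAAGGATCCTGTGTGAAGGAAGCCCGAGTTGTTACAGCGGAGTCTTAACCAATCGGTGGACTGATCA-3′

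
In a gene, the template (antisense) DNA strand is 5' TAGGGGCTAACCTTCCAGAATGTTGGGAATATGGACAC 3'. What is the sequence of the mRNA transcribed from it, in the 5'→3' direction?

5'-GUGUCCAUAUUCCCAACAUUCUGGAAGGUUAGCCCCUA-3'

RNA polymerase reads the template 3'→5' and synthesizes mRNA 5'→3' by base-pairing (A→U, T→A, G↔C). The complement of the template is ATCCCCGATTGGAAGGTCTTACAACCCTTATACCTGTG; antiparallel, so 5'→3' the coding strand is GTGTCCATATTCCCAACATTCTGGAAGGTTAGCCCCTA. Replace T with U for the mRNA.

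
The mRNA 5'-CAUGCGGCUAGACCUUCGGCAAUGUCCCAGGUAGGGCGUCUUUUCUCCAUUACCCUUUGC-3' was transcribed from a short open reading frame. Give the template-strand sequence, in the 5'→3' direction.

5'-GCAAAGGGTAATGGAGAAAAGACGCCCTACCTGGGACATTGCCGAAGGTCTAGCCGCATG-3'

Replace U with T to get the coding DNA strand: CATGCGGCTAGACCTTCGGCAATGTCCCAGGTAGGGCGTCTTTTCTCCATTACCCTTTGC. The template strand is its reverse complement (complement GTACGCCGATCTGGAAGCCGTTACAGGGTCCATCCCGCAGAAAAGAGGTAATGGGAAACG, then reverse).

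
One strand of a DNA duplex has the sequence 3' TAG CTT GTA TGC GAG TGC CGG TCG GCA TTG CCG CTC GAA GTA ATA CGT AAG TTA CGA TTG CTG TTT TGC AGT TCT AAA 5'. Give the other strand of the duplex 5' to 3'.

5'-ATCGAACATACGCTCACGGCCAGCCGTAACGGCGAGCTTCATTATGCATTCAATGCTAACGACAAAACGTCAAGATTT-3'

The strand is given 3'→5', so its complement runs 5'→3' in the same left-to-right order: pair each base A↔T, G↔C.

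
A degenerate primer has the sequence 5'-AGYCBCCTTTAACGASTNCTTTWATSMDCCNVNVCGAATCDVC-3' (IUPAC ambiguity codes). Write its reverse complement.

5'-GBHGATTCGBNBNGGHKSATWAAAGNASTCGTTAAAGGVGRCT-3'

Standard pairs A↔T, G↔C; ambiguity codes pair Y↔R, M↔K, W↔W, S↔S, B↔V, D↔H, N↔N. Complement (TCRGVGGAAATTGCTSANGAAAWTASKHGGNBNBGCTTAGHBG), then reverse for 5'→3'.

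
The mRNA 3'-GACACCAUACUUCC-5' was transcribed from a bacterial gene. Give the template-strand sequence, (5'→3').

5′-CTGTGGTATGAAGG-3′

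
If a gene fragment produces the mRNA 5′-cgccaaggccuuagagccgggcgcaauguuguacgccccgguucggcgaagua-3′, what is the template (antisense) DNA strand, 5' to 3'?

Replace U with T to get the coding DNA strand: CGCCAAGGCCTTAGAGCCGGGCGCAATGTTGTACGCCCCGGTTCGGCGAAGTA. The template strand is its reverse complement (complement GCGGTTCCGGAATCTCGGCCCGCGTTACAACATGCGGGGCCAAGCCGCTTCAT, then reverse).

5'-TACTTCGCCGAACCGGGGCGTACAACATTGCGCCCGGCTCTAAGGCCTTGGCG-3'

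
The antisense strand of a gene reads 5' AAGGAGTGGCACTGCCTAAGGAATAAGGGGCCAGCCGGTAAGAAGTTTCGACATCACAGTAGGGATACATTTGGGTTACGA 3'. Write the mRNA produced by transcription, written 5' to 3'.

RNA polymerase reads the template 3'→5' and synthesizes mRNA 5'→3' by base-pairing (A→U, T→A, G↔C). The complement of the template is TTCCTCACCGTGACGGATTCCTTATTCCCCGGTCGGCCATTCTTCAAAGCTGTAGTGTCATCCCTATGTAAACCCAATGCT; antiparallel, so 5'→3' the coding strand is TCGTAACCCAAATGTATCCCTACTGTGATGTCGAAACTTCTTACCGGCTGGCCCCTTATTCCTTAGGCAGTGCCACTCCTT. Replace T with U for the mRNA.

5'-UCGUAACCCAAAUGUAUCCCUACUGUGAUGUCGAAACUUCUUACCGGCUGGCCCCUUAUUCCUUAGGCAGUGCCACUCCUU-3'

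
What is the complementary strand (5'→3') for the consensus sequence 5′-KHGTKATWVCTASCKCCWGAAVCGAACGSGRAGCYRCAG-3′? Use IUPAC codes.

Standard pairs A↔T, G↔C; ambiguity codes pair R↔Y, K↔M, W↔W, S↔S, H↔D, V↔B. Complement (MDCAMTAWBGATSGMGGWCTTBGCTTGCSCYTCGRYGTC), then reverse for 5'→3'.

5'-CTGYRGCTYCSCGTTCGBTTCWGGMGSTAGBWATMACDM-3'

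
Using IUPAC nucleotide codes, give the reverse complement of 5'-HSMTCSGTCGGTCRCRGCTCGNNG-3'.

Standard pairs A↔T, G↔C; ambiguity codes pair R↔Y, M↔K, S↔S, H↔D, N↔N. Complement (DSKAGSCAGCCAGYGYCGAGCNNC), then reverse for 5'→3'.

5'-CNNCGAGCYGYGACCGACSGAKSD-3'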